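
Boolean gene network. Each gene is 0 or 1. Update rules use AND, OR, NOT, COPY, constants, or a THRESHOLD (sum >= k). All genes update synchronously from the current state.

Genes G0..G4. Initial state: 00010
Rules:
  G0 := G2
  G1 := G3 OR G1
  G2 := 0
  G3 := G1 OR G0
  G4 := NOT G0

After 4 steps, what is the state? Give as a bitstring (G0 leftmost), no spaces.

Step 1: G0=G2=0 G1=G3|G1=1|0=1 G2=0(const) G3=G1|G0=0|0=0 G4=NOT G0=NOT 0=1 -> 01001
Step 2: G0=G2=0 G1=G3|G1=0|1=1 G2=0(const) G3=G1|G0=1|0=1 G4=NOT G0=NOT 0=1 -> 01011
Step 3: G0=G2=0 G1=G3|G1=1|1=1 G2=0(const) G3=G1|G0=1|0=1 G4=NOT G0=NOT 0=1 -> 01011
Step 4: G0=G2=0 G1=G3|G1=1|1=1 G2=0(const) G3=G1|G0=1|0=1 G4=NOT G0=NOT 0=1 -> 01011

01011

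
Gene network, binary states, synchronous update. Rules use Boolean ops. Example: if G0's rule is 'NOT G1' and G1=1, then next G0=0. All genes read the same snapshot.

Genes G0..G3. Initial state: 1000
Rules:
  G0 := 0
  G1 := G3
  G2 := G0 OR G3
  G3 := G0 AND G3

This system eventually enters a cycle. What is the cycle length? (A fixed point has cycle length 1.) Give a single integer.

Answer: 1

Derivation:
Step 0: 1000
Step 1: G0=0(const) G1=G3=0 G2=G0|G3=1|0=1 G3=G0&G3=1&0=0 -> 0010
Step 2: G0=0(const) G1=G3=0 G2=G0|G3=0|0=0 G3=G0&G3=0&0=0 -> 0000
Step 3: G0=0(const) G1=G3=0 G2=G0|G3=0|0=0 G3=G0&G3=0&0=0 -> 0000
State from step 3 equals state from step 2 -> cycle length 1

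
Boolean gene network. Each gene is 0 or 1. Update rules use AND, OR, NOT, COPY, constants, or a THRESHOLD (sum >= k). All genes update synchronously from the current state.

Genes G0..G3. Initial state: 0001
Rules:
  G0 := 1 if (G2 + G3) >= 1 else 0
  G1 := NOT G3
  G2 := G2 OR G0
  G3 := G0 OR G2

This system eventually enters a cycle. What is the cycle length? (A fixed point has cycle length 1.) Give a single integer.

Step 0: 0001
Step 1: G0=(0+1>=1)=1 G1=NOT G3=NOT 1=0 G2=G2|G0=0|0=0 G3=G0|G2=0|0=0 -> 1000
Step 2: G0=(0+0>=1)=0 G1=NOT G3=NOT 0=1 G2=G2|G0=0|1=1 G3=G0|G2=1|0=1 -> 0111
Step 3: G0=(1+1>=1)=1 G1=NOT G3=NOT 1=0 G2=G2|G0=1|0=1 G3=G0|G2=0|1=1 -> 1011
Step 4: G0=(1+1>=1)=1 G1=NOT G3=NOT 1=0 G2=G2|G0=1|1=1 G3=G0|G2=1|1=1 -> 1011
State from step 4 equals state from step 3 -> cycle length 1

Answer: 1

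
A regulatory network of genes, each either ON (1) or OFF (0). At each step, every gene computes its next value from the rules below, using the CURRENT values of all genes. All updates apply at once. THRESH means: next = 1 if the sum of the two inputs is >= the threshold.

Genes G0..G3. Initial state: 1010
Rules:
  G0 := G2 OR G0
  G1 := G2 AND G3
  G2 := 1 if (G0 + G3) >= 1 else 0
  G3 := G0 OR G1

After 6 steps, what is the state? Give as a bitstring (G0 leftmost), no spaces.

Step 1: G0=G2|G0=1|1=1 G1=G2&G3=1&0=0 G2=(1+0>=1)=1 G3=G0|G1=1|0=1 -> 1011
Step 2: G0=G2|G0=1|1=1 G1=G2&G3=1&1=1 G2=(1+1>=1)=1 G3=G0|G1=1|0=1 -> 1111
Step 3: G0=G2|G0=1|1=1 G1=G2&G3=1&1=1 G2=(1+1>=1)=1 G3=G0|G1=1|1=1 -> 1111
Step 4: G0=G2|G0=1|1=1 G1=G2&G3=1&1=1 G2=(1+1>=1)=1 G3=G0|G1=1|1=1 -> 1111
Step 5: G0=G2|G0=1|1=1 G1=G2&G3=1&1=1 G2=(1+1>=1)=1 G3=G0|G1=1|1=1 -> 1111
Step 6: G0=G2|G0=1|1=1 G1=G2&G3=1&1=1 G2=(1+1>=1)=1 G3=G0|G1=1|1=1 -> 1111

1111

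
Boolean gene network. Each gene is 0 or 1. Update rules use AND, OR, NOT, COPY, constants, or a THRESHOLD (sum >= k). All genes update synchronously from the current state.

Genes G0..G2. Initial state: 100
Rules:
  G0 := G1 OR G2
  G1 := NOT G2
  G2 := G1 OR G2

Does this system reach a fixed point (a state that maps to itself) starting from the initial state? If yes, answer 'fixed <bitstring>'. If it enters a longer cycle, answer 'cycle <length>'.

Answer: fixed 101

Derivation:
Step 0: 100
Step 1: G0=G1|G2=0|0=0 G1=NOT G2=NOT 0=1 G2=G1|G2=0|0=0 -> 010
Step 2: G0=G1|G2=1|0=1 G1=NOT G2=NOT 0=1 G2=G1|G2=1|0=1 -> 111
Step 3: G0=G1|G2=1|1=1 G1=NOT G2=NOT 1=0 G2=G1|G2=1|1=1 -> 101
Step 4: G0=G1|G2=0|1=1 G1=NOT G2=NOT 1=0 G2=G1|G2=0|1=1 -> 101
Fixed point reached at step 3: 101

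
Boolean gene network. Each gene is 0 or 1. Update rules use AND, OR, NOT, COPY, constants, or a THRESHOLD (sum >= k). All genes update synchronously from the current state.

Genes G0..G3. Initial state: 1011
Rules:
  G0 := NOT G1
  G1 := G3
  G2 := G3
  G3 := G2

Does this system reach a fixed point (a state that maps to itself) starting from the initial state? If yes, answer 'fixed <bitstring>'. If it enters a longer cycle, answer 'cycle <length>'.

Step 0: 1011
Step 1: G0=NOT G1=NOT 0=1 G1=G3=1 G2=G3=1 G3=G2=1 -> 1111
Step 2: G0=NOT G1=NOT 1=0 G1=G3=1 G2=G3=1 G3=G2=1 -> 0111
Step 3: G0=NOT G1=NOT 1=0 G1=G3=1 G2=G3=1 G3=G2=1 -> 0111
Fixed point reached at step 2: 0111

Answer: fixed 0111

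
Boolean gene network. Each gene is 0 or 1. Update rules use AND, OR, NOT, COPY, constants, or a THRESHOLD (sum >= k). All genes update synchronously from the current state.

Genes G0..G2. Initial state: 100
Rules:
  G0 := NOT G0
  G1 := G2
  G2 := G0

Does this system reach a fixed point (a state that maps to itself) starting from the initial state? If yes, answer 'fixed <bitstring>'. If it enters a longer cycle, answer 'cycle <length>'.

Answer: cycle 2

Derivation:
Step 0: 100
Step 1: G0=NOT G0=NOT 1=0 G1=G2=0 G2=G0=1 -> 001
Step 2: G0=NOT G0=NOT 0=1 G1=G2=1 G2=G0=0 -> 110
Step 3: G0=NOT G0=NOT 1=0 G1=G2=0 G2=G0=1 -> 001
Cycle of length 2 starting at step 1 -> no fixed point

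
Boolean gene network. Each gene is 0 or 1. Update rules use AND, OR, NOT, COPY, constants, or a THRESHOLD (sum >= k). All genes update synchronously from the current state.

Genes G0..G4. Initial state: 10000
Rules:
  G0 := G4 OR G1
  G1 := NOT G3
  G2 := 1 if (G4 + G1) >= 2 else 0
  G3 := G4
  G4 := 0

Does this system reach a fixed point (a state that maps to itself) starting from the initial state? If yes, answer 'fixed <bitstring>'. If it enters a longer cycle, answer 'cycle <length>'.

Step 0: 10000
Step 1: G0=G4|G1=0|0=0 G1=NOT G3=NOT 0=1 G2=(0+0>=2)=0 G3=G4=0 G4=0(const) -> 01000
Step 2: G0=G4|G1=0|1=1 G1=NOT G3=NOT 0=1 G2=(0+1>=2)=0 G3=G4=0 G4=0(const) -> 11000
Step 3: G0=G4|G1=0|1=1 G1=NOT G3=NOT 0=1 G2=(0+1>=2)=0 G3=G4=0 G4=0(const) -> 11000
Fixed point reached at step 2: 11000

Answer: fixed 11000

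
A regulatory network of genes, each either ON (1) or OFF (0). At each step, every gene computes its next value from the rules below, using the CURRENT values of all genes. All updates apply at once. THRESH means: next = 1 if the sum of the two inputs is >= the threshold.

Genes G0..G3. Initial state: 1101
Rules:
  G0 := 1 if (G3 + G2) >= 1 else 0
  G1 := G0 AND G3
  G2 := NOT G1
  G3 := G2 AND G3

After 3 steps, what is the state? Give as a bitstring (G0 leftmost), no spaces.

Step 1: G0=(1+0>=1)=1 G1=G0&G3=1&1=1 G2=NOT G1=NOT 1=0 G3=G2&G3=0&1=0 -> 1100
Step 2: G0=(0+0>=1)=0 G1=G0&G3=1&0=0 G2=NOT G1=NOT 1=0 G3=G2&G3=0&0=0 -> 0000
Step 3: G0=(0+0>=1)=0 G1=G0&G3=0&0=0 G2=NOT G1=NOT 0=1 G3=G2&G3=0&0=0 -> 0010

0010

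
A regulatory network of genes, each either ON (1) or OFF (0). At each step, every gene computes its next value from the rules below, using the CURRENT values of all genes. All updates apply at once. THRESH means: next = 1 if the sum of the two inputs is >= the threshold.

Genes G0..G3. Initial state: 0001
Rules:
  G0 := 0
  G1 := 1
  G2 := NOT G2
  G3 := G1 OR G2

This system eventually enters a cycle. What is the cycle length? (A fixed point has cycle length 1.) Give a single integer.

Answer: 2

Derivation:
Step 0: 0001
Step 1: G0=0(const) G1=1(const) G2=NOT G2=NOT 0=1 G3=G1|G2=0|0=0 -> 0110
Step 2: G0=0(const) G1=1(const) G2=NOT G2=NOT 1=0 G3=G1|G2=1|1=1 -> 0101
Step 3: G0=0(const) G1=1(const) G2=NOT G2=NOT 0=1 G3=G1|G2=1|0=1 -> 0111
Step 4: G0=0(const) G1=1(const) G2=NOT G2=NOT 1=0 G3=G1|G2=1|1=1 -> 0101
State from step 4 equals state from step 2 -> cycle length 2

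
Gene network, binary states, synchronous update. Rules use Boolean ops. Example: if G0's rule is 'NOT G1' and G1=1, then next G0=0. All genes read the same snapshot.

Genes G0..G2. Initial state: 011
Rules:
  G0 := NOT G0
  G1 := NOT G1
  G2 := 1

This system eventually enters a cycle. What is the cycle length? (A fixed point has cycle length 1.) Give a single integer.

Step 0: 011
Step 1: G0=NOT G0=NOT 0=1 G1=NOT G1=NOT 1=0 G2=1(const) -> 101
Step 2: G0=NOT G0=NOT 1=0 G1=NOT G1=NOT 0=1 G2=1(const) -> 011
State from step 2 equals state from step 0 -> cycle length 2

Answer: 2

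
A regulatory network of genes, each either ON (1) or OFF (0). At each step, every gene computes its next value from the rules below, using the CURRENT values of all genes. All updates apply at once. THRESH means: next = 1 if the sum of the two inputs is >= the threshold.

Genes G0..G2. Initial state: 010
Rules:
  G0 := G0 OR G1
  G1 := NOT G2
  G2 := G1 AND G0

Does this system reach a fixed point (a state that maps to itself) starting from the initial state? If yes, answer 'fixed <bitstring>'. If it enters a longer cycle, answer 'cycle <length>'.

Answer: cycle 4

Derivation:
Step 0: 010
Step 1: G0=G0|G1=0|1=1 G1=NOT G2=NOT 0=1 G2=G1&G0=1&0=0 -> 110
Step 2: G0=G0|G1=1|1=1 G1=NOT G2=NOT 0=1 G2=G1&G0=1&1=1 -> 111
Step 3: G0=G0|G1=1|1=1 G1=NOT G2=NOT 1=0 G2=G1&G0=1&1=1 -> 101
Step 4: G0=G0|G1=1|0=1 G1=NOT G2=NOT 1=0 G2=G1&G0=0&1=0 -> 100
Step 5: G0=G0|G1=1|0=1 G1=NOT G2=NOT 0=1 G2=G1&G0=0&1=0 -> 110
Cycle of length 4 starting at step 1 -> no fixed point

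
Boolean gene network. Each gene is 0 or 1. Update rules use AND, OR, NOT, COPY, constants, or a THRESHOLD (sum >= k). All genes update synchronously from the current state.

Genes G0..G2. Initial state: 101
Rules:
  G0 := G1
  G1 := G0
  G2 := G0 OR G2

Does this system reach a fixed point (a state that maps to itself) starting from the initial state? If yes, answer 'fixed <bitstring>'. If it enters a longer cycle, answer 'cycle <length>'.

Step 0: 101
Step 1: G0=G1=0 G1=G0=1 G2=G0|G2=1|1=1 -> 011
Step 2: G0=G1=1 G1=G0=0 G2=G0|G2=0|1=1 -> 101
Cycle of length 2 starting at step 0 -> no fixed point

Answer: cycle 2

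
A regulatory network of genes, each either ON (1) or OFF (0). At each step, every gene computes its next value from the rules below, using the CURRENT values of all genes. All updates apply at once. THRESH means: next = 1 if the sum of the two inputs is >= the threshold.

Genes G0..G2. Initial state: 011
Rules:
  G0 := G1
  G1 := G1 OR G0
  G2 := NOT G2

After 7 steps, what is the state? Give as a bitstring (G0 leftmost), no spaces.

Step 1: G0=G1=1 G1=G1|G0=1|0=1 G2=NOT G2=NOT 1=0 -> 110
Step 2: G0=G1=1 G1=G1|G0=1|1=1 G2=NOT G2=NOT 0=1 -> 111
Step 3: G0=G1=1 G1=G1|G0=1|1=1 G2=NOT G2=NOT 1=0 -> 110
Step 4: G0=G1=1 G1=G1|G0=1|1=1 G2=NOT G2=NOT 0=1 -> 111
Step 5: G0=G1=1 G1=G1|G0=1|1=1 G2=NOT G2=NOT 1=0 -> 110
Step 6: G0=G1=1 G1=G1|G0=1|1=1 G2=NOT G2=NOT 0=1 -> 111
Step 7: G0=G1=1 G1=G1|G0=1|1=1 G2=NOT G2=NOT 1=0 -> 110

110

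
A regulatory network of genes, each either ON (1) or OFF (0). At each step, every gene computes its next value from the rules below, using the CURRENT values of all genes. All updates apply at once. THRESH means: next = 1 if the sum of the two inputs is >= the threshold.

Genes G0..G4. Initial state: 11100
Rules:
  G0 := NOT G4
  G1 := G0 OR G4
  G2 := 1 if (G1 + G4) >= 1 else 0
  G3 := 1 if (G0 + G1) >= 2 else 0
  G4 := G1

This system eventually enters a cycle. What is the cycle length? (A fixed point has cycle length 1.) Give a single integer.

Step 0: 11100
Step 1: G0=NOT G4=NOT 0=1 G1=G0|G4=1|0=1 G2=(1+0>=1)=1 G3=(1+1>=2)=1 G4=G1=1 -> 11111
Step 2: G0=NOT G4=NOT 1=0 G1=G0|G4=1|1=1 G2=(1+1>=1)=1 G3=(1+1>=2)=1 G4=G1=1 -> 01111
Step 3: G0=NOT G4=NOT 1=0 G1=G0|G4=0|1=1 G2=(1+1>=1)=1 G3=(0+1>=2)=0 G4=G1=1 -> 01101
Step 4: G0=NOT G4=NOT 1=0 G1=G0|G4=0|1=1 G2=(1+1>=1)=1 G3=(0+1>=2)=0 G4=G1=1 -> 01101
State from step 4 equals state from step 3 -> cycle length 1

Answer: 1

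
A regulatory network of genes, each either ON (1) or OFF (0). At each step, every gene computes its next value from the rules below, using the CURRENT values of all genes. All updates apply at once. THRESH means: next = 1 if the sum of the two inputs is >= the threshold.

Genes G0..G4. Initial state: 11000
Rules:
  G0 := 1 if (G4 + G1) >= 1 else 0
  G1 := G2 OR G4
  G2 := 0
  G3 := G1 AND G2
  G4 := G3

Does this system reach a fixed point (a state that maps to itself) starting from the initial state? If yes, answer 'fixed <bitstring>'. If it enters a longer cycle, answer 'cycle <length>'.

Answer: fixed 00000

Derivation:
Step 0: 11000
Step 1: G0=(0+1>=1)=1 G1=G2|G4=0|0=0 G2=0(const) G3=G1&G2=1&0=0 G4=G3=0 -> 10000
Step 2: G0=(0+0>=1)=0 G1=G2|G4=0|0=0 G2=0(const) G3=G1&G2=0&0=0 G4=G3=0 -> 00000
Step 3: G0=(0+0>=1)=0 G1=G2|G4=0|0=0 G2=0(const) G3=G1&G2=0&0=0 G4=G3=0 -> 00000
Fixed point reached at step 2: 00000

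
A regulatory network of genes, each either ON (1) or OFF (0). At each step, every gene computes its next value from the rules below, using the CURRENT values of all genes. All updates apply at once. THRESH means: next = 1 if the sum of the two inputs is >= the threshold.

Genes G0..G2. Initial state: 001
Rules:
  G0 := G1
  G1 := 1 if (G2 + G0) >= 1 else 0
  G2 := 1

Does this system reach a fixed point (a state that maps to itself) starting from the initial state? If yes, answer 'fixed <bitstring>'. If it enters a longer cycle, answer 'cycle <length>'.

Answer: fixed 111

Derivation:
Step 0: 001
Step 1: G0=G1=0 G1=(1+0>=1)=1 G2=1(const) -> 011
Step 2: G0=G1=1 G1=(1+0>=1)=1 G2=1(const) -> 111
Step 3: G0=G1=1 G1=(1+1>=1)=1 G2=1(const) -> 111
Fixed point reached at step 2: 111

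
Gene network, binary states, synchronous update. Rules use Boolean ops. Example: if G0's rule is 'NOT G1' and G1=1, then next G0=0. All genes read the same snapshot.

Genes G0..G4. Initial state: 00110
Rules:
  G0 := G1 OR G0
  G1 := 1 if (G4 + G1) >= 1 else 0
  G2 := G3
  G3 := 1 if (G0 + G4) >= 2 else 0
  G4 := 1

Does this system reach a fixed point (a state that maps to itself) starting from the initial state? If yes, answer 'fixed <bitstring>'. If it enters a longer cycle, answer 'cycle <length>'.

Step 0: 00110
Step 1: G0=G1|G0=0|0=0 G1=(0+0>=1)=0 G2=G3=1 G3=(0+0>=2)=0 G4=1(const) -> 00101
Step 2: G0=G1|G0=0|0=0 G1=(1+0>=1)=1 G2=G3=0 G3=(0+1>=2)=0 G4=1(const) -> 01001
Step 3: G0=G1|G0=1|0=1 G1=(1+1>=1)=1 G2=G3=0 G3=(0+1>=2)=0 G4=1(const) -> 11001
Step 4: G0=G1|G0=1|1=1 G1=(1+1>=1)=1 G2=G3=0 G3=(1+1>=2)=1 G4=1(const) -> 11011
Step 5: G0=G1|G0=1|1=1 G1=(1+1>=1)=1 G2=G3=1 G3=(1+1>=2)=1 G4=1(const) -> 11111
Step 6: G0=G1|G0=1|1=1 G1=(1+1>=1)=1 G2=G3=1 G3=(1+1>=2)=1 G4=1(const) -> 11111
Fixed point reached at step 5: 11111

Answer: fixed 11111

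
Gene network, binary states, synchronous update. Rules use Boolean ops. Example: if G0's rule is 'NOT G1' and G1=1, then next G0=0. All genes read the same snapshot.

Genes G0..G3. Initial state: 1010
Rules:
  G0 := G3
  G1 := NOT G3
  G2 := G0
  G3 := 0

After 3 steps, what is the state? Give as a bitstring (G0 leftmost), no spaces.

Step 1: G0=G3=0 G1=NOT G3=NOT 0=1 G2=G0=1 G3=0(const) -> 0110
Step 2: G0=G3=0 G1=NOT G3=NOT 0=1 G2=G0=0 G3=0(const) -> 0100
Step 3: G0=G3=0 G1=NOT G3=NOT 0=1 G2=G0=0 G3=0(const) -> 0100

0100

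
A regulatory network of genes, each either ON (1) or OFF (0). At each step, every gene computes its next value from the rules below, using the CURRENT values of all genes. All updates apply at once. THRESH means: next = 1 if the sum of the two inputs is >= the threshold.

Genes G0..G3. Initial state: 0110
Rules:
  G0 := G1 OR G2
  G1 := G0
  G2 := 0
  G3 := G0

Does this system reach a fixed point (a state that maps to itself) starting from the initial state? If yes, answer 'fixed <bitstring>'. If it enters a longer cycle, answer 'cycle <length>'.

Step 0: 0110
Step 1: G0=G1|G2=1|1=1 G1=G0=0 G2=0(const) G3=G0=0 -> 1000
Step 2: G0=G1|G2=0|0=0 G1=G0=1 G2=0(const) G3=G0=1 -> 0101
Step 3: G0=G1|G2=1|0=1 G1=G0=0 G2=0(const) G3=G0=0 -> 1000
Cycle of length 2 starting at step 1 -> no fixed point

Answer: cycle 2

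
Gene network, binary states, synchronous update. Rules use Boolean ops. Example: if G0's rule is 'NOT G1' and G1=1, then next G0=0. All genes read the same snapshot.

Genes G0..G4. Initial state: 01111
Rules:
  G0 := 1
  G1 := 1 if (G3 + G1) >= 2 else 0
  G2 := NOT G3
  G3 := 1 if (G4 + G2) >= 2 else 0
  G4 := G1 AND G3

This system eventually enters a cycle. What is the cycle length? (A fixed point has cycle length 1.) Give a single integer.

Step 0: 01111
Step 1: G0=1(const) G1=(1+1>=2)=1 G2=NOT G3=NOT 1=0 G3=(1+1>=2)=1 G4=G1&G3=1&1=1 -> 11011
Step 2: G0=1(const) G1=(1+1>=2)=1 G2=NOT G3=NOT 1=0 G3=(1+0>=2)=0 G4=G1&G3=1&1=1 -> 11001
Step 3: G0=1(const) G1=(0+1>=2)=0 G2=NOT G3=NOT 0=1 G3=(1+0>=2)=0 G4=G1&G3=1&0=0 -> 10100
Step 4: G0=1(const) G1=(0+0>=2)=0 G2=NOT G3=NOT 0=1 G3=(0+1>=2)=0 G4=G1&G3=0&0=0 -> 10100
State from step 4 equals state from step 3 -> cycle length 1

Answer: 1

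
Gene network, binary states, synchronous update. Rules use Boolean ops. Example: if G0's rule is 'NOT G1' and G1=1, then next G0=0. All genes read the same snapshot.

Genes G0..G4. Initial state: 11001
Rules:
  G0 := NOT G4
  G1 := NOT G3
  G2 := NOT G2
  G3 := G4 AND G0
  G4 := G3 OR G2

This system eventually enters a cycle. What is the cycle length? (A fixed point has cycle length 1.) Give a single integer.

Answer: 2

Derivation:
Step 0: 11001
Step 1: G0=NOT G4=NOT 1=0 G1=NOT G3=NOT 0=1 G2=NOT G2=NOT 0=1 G3=G4&G0=1&1=1 G4=G3|G2=0|0=0 -> 01110
Step 2: G0=NOT G4=NOT 0=1 G1=NOT G3=NOT 1=0 G2=NOT G2=NOT 1=0 G3=G4&G0=0&0=0 G4=G3|G2=1|1=1 -> 10001
Step 3: G0=NOT G4=NOT 1=0 G1=NOT G3=NOT 0=1 G2=NOT G2=NOT 0=1 G3=G4&G0=1&1=1 G4=G3|G2=0|0=0 -> 01110
State from step 3 equals state from step 1 -> cycle length 2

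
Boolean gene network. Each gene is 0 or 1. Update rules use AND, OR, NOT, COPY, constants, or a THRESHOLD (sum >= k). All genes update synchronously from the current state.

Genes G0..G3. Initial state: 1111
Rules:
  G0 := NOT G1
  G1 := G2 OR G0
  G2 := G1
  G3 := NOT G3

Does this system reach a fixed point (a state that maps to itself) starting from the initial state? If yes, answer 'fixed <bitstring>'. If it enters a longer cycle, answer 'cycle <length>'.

Answer: cycle 2

Derivation:
Step 0: 1111
Step 1: G0=NOT G1=NOT 1=0 G1=G2|G0=1|1=1 G2=G1=1 G3=NOT G3=NOT 1=0 -> 0110
Step 2: G0=NOT G1=NOT 1=0 G1=G2|G0=1|0=1 G2=G1=1 G3=NOT G3=NOT 0=1 -> 0111
Step 3: G0=NOT G1=NOT 1=0 G1=G2|G0=1|0=1 G2=G1=1 G3=NOT G3=NOT 1=0 -> 0110
Cycle of length 2 starting at step 1 -> no fixed point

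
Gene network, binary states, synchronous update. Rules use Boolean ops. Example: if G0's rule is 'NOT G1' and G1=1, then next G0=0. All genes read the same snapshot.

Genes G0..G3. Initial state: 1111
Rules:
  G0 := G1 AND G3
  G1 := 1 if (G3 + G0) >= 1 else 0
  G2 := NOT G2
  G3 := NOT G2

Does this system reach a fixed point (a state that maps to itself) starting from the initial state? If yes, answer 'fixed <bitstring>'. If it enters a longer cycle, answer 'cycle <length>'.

Answer: cycle 2

Derivation:
Step 0: 1111
Step 1: G0=G1&G3=1&1=1 G1=(1+1>=1)=1 G2=NOT G2=NOT 1=0 G3=NOT G2=NOT 1=0 -> 1100
Step 2: G0=G1&G3=1&0=0 G1=(0+1>=1)=1 G2=NOT G2=NOT 0=1 G3=NOT G2=NOT 0=1 -> 0111
Step 3: G0=G1&G3=1&1=1 G1=(1+0>=1)=1 G2=NOT G2=NOT 1=0 G3=NOT G2=NOT 1=0 -> 1100
Cycle of length 2 starting at step 1 -> no fixed point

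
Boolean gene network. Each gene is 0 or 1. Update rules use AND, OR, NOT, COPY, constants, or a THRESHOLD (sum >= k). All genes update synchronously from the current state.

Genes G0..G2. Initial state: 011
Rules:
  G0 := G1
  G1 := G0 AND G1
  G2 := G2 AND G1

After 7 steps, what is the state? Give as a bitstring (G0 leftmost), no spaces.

Step 1: G0=G1=1 G1=G0&G1=0&1=0 G2=G2&G1=1&1=1 -> 101
Step 2: G0=G1=0 G1=G0&G1=1&0=0 G2=G2&G1=1&0=0 -> 000
Step 3: G0=G1=0 G1=G0&G1=0&0=0 G2=G2&G1=0&0=0 -> 000
Step 4: G0=G1=0 G1=G0&G1=0&0=0 G2=G2&G1=0&0=0 -> 000
Step 5: G0=G1=0 G1=G0&G1=0&0=0 G2=G2&G1=0&0=0 -> 000
Step 6: G0=G1=0 G1=G0&G1=0&0=0 G2=G2&G1=0&0=0 -> 000
Step 7: G0=G1=0 G1=G0&G1=0&0=0 G2=G2&G1=0&0=0 -> 000

000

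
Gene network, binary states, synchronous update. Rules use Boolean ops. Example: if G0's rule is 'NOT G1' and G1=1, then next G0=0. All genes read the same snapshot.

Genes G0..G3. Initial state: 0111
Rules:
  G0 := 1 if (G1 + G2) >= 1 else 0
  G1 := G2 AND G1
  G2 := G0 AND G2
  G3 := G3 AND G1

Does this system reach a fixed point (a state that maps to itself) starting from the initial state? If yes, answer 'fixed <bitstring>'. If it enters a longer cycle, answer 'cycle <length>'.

Step 0: 0111
Step 1: G0=(1+1>=1)=1 G1=G2&G1=1&1=1 G2=G0&G2=0&1=0 G3=G3&G1=1&1=1 -> 1101
Step 2: G0=(1+0>=1)=1 G1=G2&G1=0&1=0 G2=G0&G2=1&0=0 G3=G3&G1=1&1=1 -> 1001
Step 3: G0=(0+0>=1)=0 G1=G2&G1=0&0=0 G2=G0&G2=1&0=0 G3=G3&G1=1&0=0 -> 0000
Step 4: G0=(0+0>=1)=0 G1=G2&G1=0&0=0 G2=G0&G2=0&0=0 G3=G3&G1=0&0=0 -> 0000
Fixed point reached at step 3: 0000

Answer: fixed 0000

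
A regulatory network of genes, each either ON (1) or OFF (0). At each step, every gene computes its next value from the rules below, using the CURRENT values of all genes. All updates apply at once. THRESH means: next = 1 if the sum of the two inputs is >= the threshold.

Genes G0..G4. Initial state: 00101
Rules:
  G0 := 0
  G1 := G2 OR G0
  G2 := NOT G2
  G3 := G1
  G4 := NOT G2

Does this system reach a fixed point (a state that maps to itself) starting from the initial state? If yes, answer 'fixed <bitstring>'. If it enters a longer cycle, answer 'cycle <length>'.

Step 0: 00101
Step 1: G0=0(const) G1=G2|G0=1|0=1 G2=NOT G2=NOT 1=0 G3=G1=0 G4=NOT G2=NOT 1=0 -> 01000
Step 2: G0=0(const) G1=G2|G0=0|0=0 G2=NOT G2=NOT 0=1 G3=G1=1 G4=NOT G2=NOT 0=1 -> 00111
Step 3: G0=0(const) G1=G2|G0=1|0=1 G2=NOT G2=NOT 1=0 G3=G1=0 G4=NOT G2=NOT 1=0 -> 01000
Cycle of length 2 starting at step 1 -> no fixed point

Answer: cycle 2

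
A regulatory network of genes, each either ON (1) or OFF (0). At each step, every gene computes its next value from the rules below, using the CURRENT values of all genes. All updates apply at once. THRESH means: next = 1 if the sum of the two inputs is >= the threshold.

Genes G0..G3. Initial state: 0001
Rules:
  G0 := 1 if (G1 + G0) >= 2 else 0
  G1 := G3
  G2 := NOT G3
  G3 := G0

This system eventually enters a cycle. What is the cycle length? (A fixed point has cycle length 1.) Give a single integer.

Answer: 1

Derivation:
Step 0: 0001
Step 1: G0=(0+0>=2)=0 G1=G3=1 G2=NOT G3=NOT 1=0 G3=G0=0 -> 0100
Step 2: G0=(1+0>=2)=0 G1=G3=0 G2=NOT G3=NOT 0=1 G3=G0=0 -> 0010
Step 3: G0=(0+0>=2)=0 G1=G3=0 G2=NOT G3=NOT 0=1 G3=G0=0 -> 0010
State from step 3 equals state from step 2 -> cycle length 1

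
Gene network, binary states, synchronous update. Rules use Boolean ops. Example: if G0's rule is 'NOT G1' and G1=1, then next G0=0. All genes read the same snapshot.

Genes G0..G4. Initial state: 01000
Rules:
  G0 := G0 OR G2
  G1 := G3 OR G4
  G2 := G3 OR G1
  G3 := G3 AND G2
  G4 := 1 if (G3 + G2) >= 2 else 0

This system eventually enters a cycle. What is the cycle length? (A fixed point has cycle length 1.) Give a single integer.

Answer: 1

Derivation:
Step 0: 01000
Step 1: G0=G0|G2=0|0=0 G1=G3|G4=0|0=0 G2=G3|G1=0|1=1 G3=G3&G2=0&0=0 G4=(0+0>=2)=0 -> 00100
Step 2: G0=G0|G2=0|1=1 G1=G3|G4=0|0=0 G2=G3|G1=0|0=0 G3=G3&G2=0&1=0 G4=(0+1>=2)=0 -> 10000
Step 3: G0=G0|G2=1|0=1 G1=G3|G4=0|0=0 G2=G3|G1=0|0=0 G3=G3&G2=0&0=0 G4=(0+0>=2)=0 -> 10000
State from step 3 equals state from step 2 -> cycle length 1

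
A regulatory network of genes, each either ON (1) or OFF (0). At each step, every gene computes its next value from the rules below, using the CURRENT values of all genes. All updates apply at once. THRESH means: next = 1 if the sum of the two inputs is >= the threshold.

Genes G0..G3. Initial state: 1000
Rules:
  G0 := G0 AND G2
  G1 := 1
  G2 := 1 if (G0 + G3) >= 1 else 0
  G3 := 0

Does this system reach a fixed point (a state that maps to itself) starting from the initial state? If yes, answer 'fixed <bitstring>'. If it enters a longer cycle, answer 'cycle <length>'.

Step 0: 1000
Step 1: G0=G0&G2=1&0=0 G1=1(const) G2=(1+0>=1)=1 G3=0(const) -> 0110
Step 2: G0=G0&G2=0&1=0 G1=1(const) G2=(0+0>=1)=0 G3=0(const) -> 0100
Step 3: G0=G0&G2=0&0=0 G1=1(const) G2=(0+0>=1)=0 G3=0(const) -> 0100
Fixed point reached at step 2: 0100

Answer: fixed 0100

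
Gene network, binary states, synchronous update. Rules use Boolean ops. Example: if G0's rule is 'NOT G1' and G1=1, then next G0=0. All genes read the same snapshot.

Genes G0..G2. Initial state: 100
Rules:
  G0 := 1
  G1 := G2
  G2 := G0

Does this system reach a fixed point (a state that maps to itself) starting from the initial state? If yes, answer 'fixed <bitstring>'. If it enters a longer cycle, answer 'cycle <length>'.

Step 0: 100
Step 1: G0=1(const) G1=G2=0 G2=G0=1 -> 101
Step 2: G0=1(const) G1=G2=1 G2=G0=1 -> 111
Step 3: G0=1(const) G1=G2=1 G2=G0=1 -> 111
Fixed point reached at step 2: 111

Answer: fixed 111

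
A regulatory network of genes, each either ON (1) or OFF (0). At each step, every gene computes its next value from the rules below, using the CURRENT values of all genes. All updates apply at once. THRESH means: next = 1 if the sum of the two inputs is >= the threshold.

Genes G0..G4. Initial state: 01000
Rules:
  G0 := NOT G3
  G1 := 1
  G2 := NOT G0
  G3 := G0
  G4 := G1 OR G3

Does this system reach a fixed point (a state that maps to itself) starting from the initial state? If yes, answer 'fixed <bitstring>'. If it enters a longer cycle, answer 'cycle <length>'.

Answer: cycle 4

Derivation:
Step 0: 01000
Step 1: G0=NOT G3=NOT 0=1 G1=1(const) G2=NOT G0=NOT 0=1 G3=G0=0 G4=G1|G3=1|0=1 -> 11101
Step 2: G0=NOT G3=NOT 0=1 G1=1(const) G2=NOT G0=NOT 1=0 G3=G0=1 G4=G1|G3=1|0=1 -> 11011
Step 3: G0=NOT G3=NOT 1=0 G1=1(const) G2=NOT G0=NOT 1=0 G3=G0=1 G4=G1|G3=1|1=1 -> 01011
Step 4: G0=NOT G3=NOT 1=0 G1=1(const) G2=NOT G0=NOT 0=1 G3=G0=0 G4=G1|G3=1|1=1 -> 01101
Step 5: G0=NOT G3=NOT 0=1 G1=1(const) G2=NOT G0=NOT 0=1 G3=G0=0 G4=G1|G3=1|0=1 -> 11101
Cycle of length 4 starting at step 1 -> no fixed point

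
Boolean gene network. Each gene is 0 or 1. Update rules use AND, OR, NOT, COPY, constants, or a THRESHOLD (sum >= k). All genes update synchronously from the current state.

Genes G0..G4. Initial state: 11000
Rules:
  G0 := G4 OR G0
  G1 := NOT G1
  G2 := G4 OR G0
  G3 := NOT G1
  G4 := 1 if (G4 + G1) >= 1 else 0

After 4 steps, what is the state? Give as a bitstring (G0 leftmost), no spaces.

Step 1: G0=G4|G0=0|1=1 G1=NOT G1=NOT 1=0 G2=G4|G0=0|1=1 G3=NOT G1=NOT 1=0 G4=(0+1>=1)=1 -> 10101
Step 2: G0=G4|G0=1|1=1 G1=NOT G1=NOT 0=1 G2=G4|G0=1|1=1 G3=NOT G1=NOT 0=1 G4=(1+0>=1)=1 -> 11111
Step 3: G0=G4|G0=1|1=1 G1=NOT G1=NOT 1=0 G2=G4|G0=1|1=1 G3=NOT G1=NOT 1=0 G4=(1+1>=1)=1 -> 10101
Step 4: G0=G4|G0=1|1=1 G1=NOT G1=NOT 0=1 G2=G4|G0=1|1=1 G3=NOT G1=NOT 0=1 G4=(1+0>=1)=1 -> 11111

11111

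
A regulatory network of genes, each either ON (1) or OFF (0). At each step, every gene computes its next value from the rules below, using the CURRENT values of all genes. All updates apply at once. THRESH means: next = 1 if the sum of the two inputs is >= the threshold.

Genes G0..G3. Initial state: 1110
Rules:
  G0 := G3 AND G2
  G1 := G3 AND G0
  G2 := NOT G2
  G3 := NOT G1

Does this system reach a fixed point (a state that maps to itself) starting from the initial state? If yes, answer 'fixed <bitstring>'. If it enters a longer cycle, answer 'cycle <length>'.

Step 0: 1110
Step 1: G0=G3&G2=0&1=0 G1=G3&G0=0&1=0 G2=NOT G2=NOT 1=0 G3=NOT G1=NOT 1=0 -> 0000
Step 2: G0=G3&G2=0&0=0 G1=G3&G0=0&0=0 G2=NOT G2=NOT 0=1 G3=NOT G1=NOT 0=1 -> 0011
Step 3: G0=G3&G2=1&1=1 G1=G3&G0=1&0=0 G2=NOT G2=NOT 1=0 G3=NOT G1=NOT 0=1 -> 1001
Step 4: G0=G3&G2=1&0=0 G1=G3&G0=1&1=1 G2=NOT G2=NOT 0=1 G3=NOT G1=NOT 0=1 -> 0111
Step 5: G0=G3&G2=1&1=1 G1=G3&G0=1&0=0 G2=NOT G2=NOT 1=0 G3=NOT G1=NOT 1=0 -> 1000
Step 6: G0=G3&G2=0&0=0 G1=G3&G0=0&1=0 G2=NOT G2=NOT 0=1 G3=NOT G1=NOT 0=1 -> 0011
Cycle of length 4 starting at step 2 -> no fixed point

Answer: cycle 4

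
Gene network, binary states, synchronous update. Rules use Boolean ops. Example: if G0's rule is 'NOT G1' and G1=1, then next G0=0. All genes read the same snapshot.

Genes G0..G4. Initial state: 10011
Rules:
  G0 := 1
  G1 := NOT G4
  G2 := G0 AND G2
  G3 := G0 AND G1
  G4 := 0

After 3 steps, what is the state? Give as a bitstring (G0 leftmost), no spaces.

Step 1: G0=1(const) G1=NOT G4=NOT 1=0 G2=G0&G2=1&0=0 G3=G0&G1=1&0=0 G4=0(const) -> 10000
Step 2: G0=1(const) G1=NOT G4=NOT 0=1 G2=G0&G2=1&0=0 G3=G0&G1=1&0=0 G4=0(const) -> 11000
Step 3: G0=1(const) G1=NOT G4=NOT 0=1 G2=G0&G2=1&0=0 G3=G0&G1=1&1=1 G4=0(const) -> 11010

11010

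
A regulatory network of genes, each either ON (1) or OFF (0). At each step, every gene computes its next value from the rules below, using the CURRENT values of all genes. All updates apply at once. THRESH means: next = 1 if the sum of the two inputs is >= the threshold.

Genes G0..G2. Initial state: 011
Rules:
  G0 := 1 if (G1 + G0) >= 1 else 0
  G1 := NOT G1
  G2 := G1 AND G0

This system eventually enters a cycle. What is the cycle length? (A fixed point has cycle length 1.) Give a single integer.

Step 0: 011
Step 1: G0=(1+0>=1)=1 G1=NOT G1=NOT 1=0 G2=G1&G0=1&0=0 -> 100
Step 2: G0=(0+1>=1)=1 G1=NOT G1=NOT 0=1 G2=G1&G0=0&1=0 -> 110
Step 3: G0=(1+1>=1)=1 G1=NOT G1=NOT 1=0 G2=G1&G0=1&1=1 -> 101
Step 4: G0=(0+1>=1)=1 G1=NOT G1=NOT 0=1 G2=G1&G0=0&1=0 -> 110
State from step 4 equals state from step 2 -> cycle length 2

Answer: 2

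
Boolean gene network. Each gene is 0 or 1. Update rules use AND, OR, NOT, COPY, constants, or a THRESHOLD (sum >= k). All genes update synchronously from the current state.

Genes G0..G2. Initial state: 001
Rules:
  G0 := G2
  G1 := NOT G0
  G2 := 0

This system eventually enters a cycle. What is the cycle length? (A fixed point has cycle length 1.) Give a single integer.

Step 0: 001
Step 1: G0=G2=1 G1=NOT G0=NOT 0=1 G2=0(const) -> 110
Step 2: G0=G2=0 G1=NOT G0=NOT 1=0 G2=0(const) -> 000
Step 3: G0=G2=0 G1=NOT G0=NOT 0=1 G2=0(const) -> 010
Step 4: G0=G2=0 G1=NOT G0=NOT 0=1 G2=0(const) -> 010
State from step 4 equals state from step 3 -> cycle length 1

Answer: 1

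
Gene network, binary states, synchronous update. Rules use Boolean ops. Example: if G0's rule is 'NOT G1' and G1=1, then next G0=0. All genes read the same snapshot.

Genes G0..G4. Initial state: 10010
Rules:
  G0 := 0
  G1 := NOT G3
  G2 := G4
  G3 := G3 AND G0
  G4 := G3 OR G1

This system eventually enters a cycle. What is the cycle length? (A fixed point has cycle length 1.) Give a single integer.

Step 0: 10010
Step 1: G0=0(const) G1=NOT G3=NOT 1=0 G2=G4=0 G3=G3&G0=1&1=1 G4=G3|G1=1|0=1 -> 00011
Step 2: G0=0(const) G1=NOT G3=NOT 1=0 G2=G4=1 G3=G3&G0=1&0=0 G4=G3|G1=1|0=1 -> 00101
Step 3: G0=0(const) G1=NOT G3=NOT 0=1 G2=G4=1 G3=G3&G0=0&0=0 G4=G3|G1=0|0=0 -> 01100
Step 4: G0=0(const) G1=NOT G3=NOT 0=1 G2=G4=0 G3=G3&G0=0&0=0 G4=G3|G1=0|1=1 -> 01001
Step 5: G0=0(const) G1=NOT G3=NOT 0=1 G2=G4=1 G3=G3&G0=0&0=0 G4=G3|G1=0|1=1 -> 01101
Step 6: G0=0(const) G1=NOT G3=NOT 0=1 G2=G4=1 G3=G3&G0=0&0=0 G4=G3|G1=0|1=1 -> 01101
State from step 6 equals state from step 5 -> cycle length 1

Answer: 1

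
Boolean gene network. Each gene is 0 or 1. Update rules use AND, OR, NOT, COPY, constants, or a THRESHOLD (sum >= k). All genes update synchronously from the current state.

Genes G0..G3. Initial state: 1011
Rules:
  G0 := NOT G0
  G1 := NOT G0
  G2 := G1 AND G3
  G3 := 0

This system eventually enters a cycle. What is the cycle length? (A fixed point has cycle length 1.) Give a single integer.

Answer: 2

Derivation:
Step 0: 1011
Step 1: G0=NOT G0=NOT 1=0 G1=NOT G0=NOT 1=0 G2=G1&G3=0&1=0 G3=0(const) -> 0000
Step 2: G0=NOT G0=NOT 0=1 G1=NOT G0=NOT 0=1 G2=G1&G3=0&0=0 G3=0(const) -> 1100
Step 3: G0=NOT G0=NOT 1=0 G1=NOT G0=NOT 1=0 G2=G1&G3=1&0=0 G3=0(const) -> 0000
State from step 3 equals state from step 1 -> cycle length 2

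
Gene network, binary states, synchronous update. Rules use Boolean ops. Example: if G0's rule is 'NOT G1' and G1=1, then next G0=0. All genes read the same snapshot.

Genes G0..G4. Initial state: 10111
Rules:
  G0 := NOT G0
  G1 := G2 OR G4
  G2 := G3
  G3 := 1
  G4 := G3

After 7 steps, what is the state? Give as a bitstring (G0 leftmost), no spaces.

Step 1: G0=NOT G0=NOT 1=0 G1=G2|G4=1|1=1 G2=G3=1 G3=1(const) G4=G3=1 -> 01111
Step 2: G0=NOT G0=NOT 0=1 G1=G2|G4=1|1=1 G2=G3=1 G3=1(const) G4=G3=1 -> 11111
Step 3: G0=NOT G0=NOT 1=0 G1=G2|G4=1|1=1 G2=G3=1 G3=1(const) G4=G3=1 -> 01111
Step 4: G0=NOT G0=NOT 0=1 G1=G2|G4=1|1=1 G2=G3=1 G3=1(const) G4=G3=1 -> 11111
Step 5: G0=NOT G0=NOT 1=0 G1=G2|G4=1|1=1 G2=G3=1 G3=1(const) G4=G3=1 -> 01111
Step 6: G0=NOT G0=NOT 0=1 G1=G2|G4=1|1=1 G2=G3=1 G3=1(const) G4=G3=1 -> 11111
Step 7: G0=NOT G0=NOT 1=0 G1=G2|G4=1|1=1 G2=G3=1 G3=1(const) G4=G3=1 -> 01111

01111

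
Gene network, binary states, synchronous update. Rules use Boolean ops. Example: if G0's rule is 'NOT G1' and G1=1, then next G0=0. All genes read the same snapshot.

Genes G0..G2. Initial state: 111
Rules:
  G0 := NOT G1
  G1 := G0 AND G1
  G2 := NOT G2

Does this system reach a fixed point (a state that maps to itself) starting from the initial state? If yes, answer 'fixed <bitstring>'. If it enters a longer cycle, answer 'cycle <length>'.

Answer: cycle 2

Derivation:
Step 0: 111
Step 1: G0=NOT G1=NOT 1=0 G1=G0&G1=1&1=1 G2=NOT G2=NOT 1=0 -> 010
Step 2: G0=NOT G1=NOT 1=0 G1=G0&G1=0&1=0 G2=NOT G2=NOT 0=1 -> 001
Step 3: G0=NOT G1=NOT 0=1 G1=G0&G1=0&0=0 G2=NOT G2=NOT 1=0 -> 100
Step 4: G0=NOT G1=NOT 0=1 G1=G0&G1=1&0=0 G2=NOT G2=NOT 0=1 -> 101
Step 5: G0=NOT G1=NOT 0=1 G1=G0&G1=1&0=0 G2=NOT G2=NOT 1=0 -> 100
Cycle of length 2 starting at step 3 -> no fixed point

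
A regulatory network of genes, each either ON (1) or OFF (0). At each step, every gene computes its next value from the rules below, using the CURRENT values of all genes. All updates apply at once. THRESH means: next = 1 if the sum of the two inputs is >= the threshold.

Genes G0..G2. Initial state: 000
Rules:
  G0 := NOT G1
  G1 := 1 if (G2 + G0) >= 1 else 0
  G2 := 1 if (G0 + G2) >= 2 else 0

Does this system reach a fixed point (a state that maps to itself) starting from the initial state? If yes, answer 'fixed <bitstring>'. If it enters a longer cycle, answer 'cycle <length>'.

Answer: cycle 4

Derivation:
Step 0: 000
Step 1: G0=NOT G1=NOT 0=1 G1=(0+0>=1)=0 G2=(0+0>=2)=0 -> 100
Step 2: G0=NOT G1=NOT 0=1 G1=(0+1>=1)=1 G2=(1+0>=2)=0 -> 110
Step 3: G0=NOT G1=NOT 1=0 G1=(0+1>=1)=1 G2=(1+0>=2)=0 -> 010
Step 4: G0=NOT G1=NOT 1=0 G1=(0+0>=1)=0 G2=(0+0>=2)=0 -> 000
Cycle of length 4 starting at step 0 -> no fixed point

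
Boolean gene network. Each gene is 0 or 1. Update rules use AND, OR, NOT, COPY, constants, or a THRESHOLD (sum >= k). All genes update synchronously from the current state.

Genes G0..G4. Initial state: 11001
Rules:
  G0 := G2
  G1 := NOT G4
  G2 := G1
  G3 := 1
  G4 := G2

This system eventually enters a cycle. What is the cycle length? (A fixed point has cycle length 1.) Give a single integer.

Step 0: 11001
Step 1: G0=G2=0 G1=NOT G4=NOT 1=0 G2=G1=1 G3=1(const) G4=G2=0 -> 00110
Step 2: G0=G2=1 G1=NOT G4=NOT 0=1 G2=G1=0 G3=1(const) G4=G2=1 -> 11011
Step 3: G0=G2=0 G1=NOT G4=NOT 1=0 G2=G1=1 G3=1(const) G4=G2=0 -> 00110
State from step 3 equals state from step 1 -> cycle length 2

Answer: 2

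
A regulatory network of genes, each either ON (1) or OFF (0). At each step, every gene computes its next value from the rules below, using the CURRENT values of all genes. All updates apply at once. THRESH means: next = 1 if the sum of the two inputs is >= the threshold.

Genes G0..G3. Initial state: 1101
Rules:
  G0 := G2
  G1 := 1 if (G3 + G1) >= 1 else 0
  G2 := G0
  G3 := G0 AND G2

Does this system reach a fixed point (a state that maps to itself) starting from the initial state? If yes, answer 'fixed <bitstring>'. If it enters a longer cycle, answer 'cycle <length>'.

Answer: cycle 2

Derivation:
Step 0: 1101
Step 1: G0=G2=0 G1=(1+1>=1)=1 G2=G0=1 G3=G0&G2=1&0=0 -> 0110
Step 2: G0=G2=1 G1=(0+1>=1)=1 G2=G0=0 G3=G0&G2=0&1=0 -> 1100
Step 3: G0=G2=0 G1=(0+1>=1)=1 G2=G0=1 G3=G0&G2=1&0=0 -> 0110
Cycle of length 2 starting at step 1 -> no fixed point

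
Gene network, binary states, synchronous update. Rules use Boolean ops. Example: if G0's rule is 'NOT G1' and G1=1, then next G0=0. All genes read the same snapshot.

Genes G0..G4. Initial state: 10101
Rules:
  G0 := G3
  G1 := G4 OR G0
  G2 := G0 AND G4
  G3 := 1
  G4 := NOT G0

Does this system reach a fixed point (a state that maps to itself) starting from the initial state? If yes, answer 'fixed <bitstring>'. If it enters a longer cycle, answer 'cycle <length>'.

Step 0: 10101
Step 1: G0=G3=0 G1=G4|G0=1|1=1 G2=G0&G4=1&1=1 G3=1(const) G4=NOT G0=NOT 1=0 -> 01110
Step 2: G0=G3=1 G1=G4|G0=0|0=0 G2=G0&G4=0&0=0 G3=1(const) G4=NOT G0=NOT 0=1 -> 10011
Step 3: G0=G3=1 G1=G4|G0=1|1=1 G2=G0&G4=1&1=1 G3=1(const) G4=NOT G0=NOT 1=0 -> 11110
Step 4: G0=G3=1 G1=G4|G0=0|1=1 G2=G0&G4=1&0=0 G3=1(const) G4=NOT G0=NOT 1=0 -> 11010
Step 5: G0=G3=1 G1=G4|G0=0|1=1 G2=G0&G4=1&0=0 G3=1(const) G4=NOT G0=NOT 1=0 -> 11010
Fixed point reached at step 4: 11010

Answer: fixed 11010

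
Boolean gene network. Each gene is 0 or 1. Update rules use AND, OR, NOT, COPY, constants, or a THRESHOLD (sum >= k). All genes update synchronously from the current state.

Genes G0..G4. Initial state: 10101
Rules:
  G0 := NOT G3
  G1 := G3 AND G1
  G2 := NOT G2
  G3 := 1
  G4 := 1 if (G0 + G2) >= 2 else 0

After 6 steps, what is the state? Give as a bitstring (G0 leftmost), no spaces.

Step 1: G0=NOT G3=NOT 0=1 G1=G3&G1=0&0=0 G2=NOT G2=NOT 1=0 G3=1(const) G4=(1+1>=2)=1 -> 10011
Step 2: G0=NOT G3=NOT 1=0 G1=G3&G1=1&0=0 G2=NOT G2=NOT 0=1 G3=1(const) G4=(1+0>=2)=0 -> 00110
Step 3: G0=NOT G3=NOT 1=0 G1=G3&G1=1&0=0 G2=NOT G2=NOT 1=0 G3=1(const) G4=(0+1>=2)=0 -> 00010
Step 4: G0=NOT G3=NOT 1=0 G1=G3&G1=1&0=0 G2=NOT G2=NOT 0=1 G3=1(const) G4=(0+0>=2)=0 -> 00110
Step 5: G0=NOT G3=NOT 1=0 G1=G3&G1=1&0=0 G2=NOT G2=NOT 1=0 G3=1(const) G4=(0+1>=2)=0 -> 00010
Step 6: G0=NOT G3=NOT 1=0 G1=G3&G1=1&0=0 G2=NOT G2=NOT 0=1 G3=1(const) G4=(0+0>=2)=0 -> 00110

00110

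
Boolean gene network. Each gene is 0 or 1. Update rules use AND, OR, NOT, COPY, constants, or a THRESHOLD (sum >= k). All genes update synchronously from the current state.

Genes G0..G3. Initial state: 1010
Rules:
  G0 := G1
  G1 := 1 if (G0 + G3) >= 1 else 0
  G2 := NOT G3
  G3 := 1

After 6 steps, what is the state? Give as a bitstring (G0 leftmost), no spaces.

Step 1: G0=G1=0 G1=(1+0>=1)=1 G2=NOT G3=NOT 0=1 G3=1(const) -> 0111
Step 2: G0=G1=1 G1=(0+1>=1)=1 G2=NOT G3=NOT 1=0 G3=1(const) -> 1101
Step 3: G0=G1=1 G1=(1+1>=1)=1 G2=NOT G3=NOT 1=0 G3=1(const) -> 1101
Step 4: G0=G1=1 G1=(1+1>=1)=1 G2=NOT G3=NOT 1=0 G3=1(const) -> 1101
Step 5: G0=G1=1 G1=(1+1>=1)=1 G2=NOT G3=NOT 1=0 G3=1(const) -> 1101
Step 6: G0=G1=1 G1=(1+1>=1)=1 G2=NOT G3=NOT 1=0 G3=1(const) -> 1101

1101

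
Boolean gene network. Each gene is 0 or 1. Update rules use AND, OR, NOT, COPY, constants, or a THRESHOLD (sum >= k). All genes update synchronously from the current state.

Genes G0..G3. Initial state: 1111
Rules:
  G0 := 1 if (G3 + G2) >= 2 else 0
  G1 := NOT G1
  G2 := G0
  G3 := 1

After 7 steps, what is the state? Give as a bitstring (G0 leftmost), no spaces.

Step 1: G0=(1+1>=2)=1 G1=NOT G1=NOT 1=0 G2=G0=1 G3=1(const) -> 1011
Step 2: G0=(1+1>=2)=1 G1=NOT G1=NOT 0=1 G2=G0=1 G3=1(const) -> 1111
Step 3: G0=(1+1>=2)=1 G1=NOT G1=NOT 1=0 G2=G0=1 G3=1(const) -> 1011
Step 4: G0=(1+1>=2)=1 G1=NOT G1=NOT 0=1 G2=G0=1 G3=1(const) -> 1111
Step 5: G0=(1+1>=2)=1 G1=NOT G1=NOT 1=0 G2=G0=1 G3=1(const) -> 1011
Step 6: G0=(1+1>=2)=1 G1=NOT G1=NOT 0=1 G2=G0=1 G3=1(const) -> 1111
Step 7: G0=(1+1>=2)=1 G1=NOT G1=NOT 1=0 G2=G0=1 G3=1(const) -> 1011

1011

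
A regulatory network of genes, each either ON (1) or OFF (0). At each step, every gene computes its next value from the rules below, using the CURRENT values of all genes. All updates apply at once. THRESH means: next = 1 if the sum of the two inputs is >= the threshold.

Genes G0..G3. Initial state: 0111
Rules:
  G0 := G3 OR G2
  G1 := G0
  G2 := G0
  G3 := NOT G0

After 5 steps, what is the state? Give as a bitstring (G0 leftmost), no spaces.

Step 1: G0=G3|G2=1|1=1 G1=G0=0 G2=G0=0 G3=NOT G0=NOT 0=1 -> 1001
Step 2: G0=G3|G2=1|0=1 G1=G0=1 G2=G0=1 G3=NOT G0=NOT 1=0 -> 1110
Step 3: G0=G3|G2=0|1=1 G1=G0=1 G2=G0=1 G3=NOT G0=NOT 1=0 -> 1110
Step 4: G0=G3|G2=0|1=1 G1=G0=1 G2=G0=1 G3=NOT G0=NOT 1=0 -> 1110
Step 5: G0=G3|G2=0|1=1 G1=G0=1 G2=G0=1 G3=NOT G0=NOT 1=0 -> 1110

1110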